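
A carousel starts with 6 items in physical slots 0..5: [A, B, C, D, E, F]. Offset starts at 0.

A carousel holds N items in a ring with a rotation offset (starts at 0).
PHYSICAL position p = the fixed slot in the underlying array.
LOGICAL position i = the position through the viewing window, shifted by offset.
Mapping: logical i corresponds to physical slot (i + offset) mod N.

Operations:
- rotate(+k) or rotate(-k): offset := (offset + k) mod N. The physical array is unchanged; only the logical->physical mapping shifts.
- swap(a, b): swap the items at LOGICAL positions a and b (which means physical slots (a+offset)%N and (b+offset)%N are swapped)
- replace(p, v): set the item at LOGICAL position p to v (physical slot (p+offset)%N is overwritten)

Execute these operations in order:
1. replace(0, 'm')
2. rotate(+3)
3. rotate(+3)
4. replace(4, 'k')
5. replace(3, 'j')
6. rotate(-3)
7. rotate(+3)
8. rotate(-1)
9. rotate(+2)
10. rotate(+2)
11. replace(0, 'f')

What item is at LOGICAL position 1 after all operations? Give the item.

Answer: k

Derivation:
After op 1 (replace(0, 'm')): offset=0, physical=[m,B,C,D,E,F], logical=[m,B,C,D,E,F]
After op 2 (rotate(+3)): offset=3, physical=[m,B,C,D,E,F], logical=[D,E,F,m,B,C]
After op 3 (rotate(+3)): offset=0, physical=[m,B,C,D,E,F], logical=[m,B,C,D,E,F]
After op 4 (replace(4, 'k')): offset=0, physical=[m,B,C,D,k,F], logical=[m,B,C,D,k,F]
After op 5 (replace(3, 'j')): offset=0, physical=[m,B,C,j,k,F], logical=[m,B,C,j,k,F]
After op 6 (rotate(-3)): offset=3, physical=[m,B,C,j,k,F], logical=[j,k,F,m,B,C]
After op 7 (rotate(+3)): offset=0, physical=[m,B,C,j,k,F], logical=[m,B,C,j,k,F]
After op 8 (rotate(-1)): offset=5, physical=[m,B,C,j,k,F], logical=[F,m,B,C,j,k]
After op 9 (rotate(+2)): offset=1, physical=[m,B,C,j,k,F], logical=[B,C,j,k,F,m]
After op 10 (rotate(+2)): offset=3, physical=[m,B,C,j,k,F], logical=[j,k,F,m,B,C]
After op 11 (replace(0, 'f')): offset=3, physical=[m,B,C,f,k,F], logical=[f,k,F,m,B,C]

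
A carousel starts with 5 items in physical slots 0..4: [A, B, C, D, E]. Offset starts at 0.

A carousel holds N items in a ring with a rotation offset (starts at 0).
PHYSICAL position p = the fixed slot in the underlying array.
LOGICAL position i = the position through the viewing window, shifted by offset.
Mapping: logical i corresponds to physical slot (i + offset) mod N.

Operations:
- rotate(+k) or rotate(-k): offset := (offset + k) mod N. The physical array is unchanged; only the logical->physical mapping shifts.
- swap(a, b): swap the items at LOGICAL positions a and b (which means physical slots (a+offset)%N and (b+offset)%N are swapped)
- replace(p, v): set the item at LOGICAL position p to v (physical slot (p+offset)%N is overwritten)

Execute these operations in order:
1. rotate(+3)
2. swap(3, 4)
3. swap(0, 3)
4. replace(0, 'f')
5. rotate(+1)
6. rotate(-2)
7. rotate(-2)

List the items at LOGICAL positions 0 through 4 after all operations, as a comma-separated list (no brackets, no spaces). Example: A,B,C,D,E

After op 1 (rotate(+3)): offset=3, physical=[A,B,C,D,E], logical=[D,E,A,B,C]
After op 2 (swap(3, 4)): offset=3, physical=[A,C,B,D,E], logical=[D,E,A,C,B]
After op 3 (swap(0, 3)): offset=3, physical=[A,D,B,C,E], logical=[C,E,A,D,B]
After op 4 (replace(0, 'f')): offset=3, physical=[A,D,B,f,E], logical=[f,E,A,D,B]
After op 5 (rotate(+1)): offset=4, physical=[A,D,B,f,E], logical=[E,A,D,B,f]
After op 6 (rotate(-2)): offset=2, physical=[A,D,B,f,E], logical=[B,f,E,A,D]
After op 7 (rotate(-2)): offset=0, physical=[A,D,B,f,E], logical=[A,D,B,f,E]

Answer: A,D,B,f,E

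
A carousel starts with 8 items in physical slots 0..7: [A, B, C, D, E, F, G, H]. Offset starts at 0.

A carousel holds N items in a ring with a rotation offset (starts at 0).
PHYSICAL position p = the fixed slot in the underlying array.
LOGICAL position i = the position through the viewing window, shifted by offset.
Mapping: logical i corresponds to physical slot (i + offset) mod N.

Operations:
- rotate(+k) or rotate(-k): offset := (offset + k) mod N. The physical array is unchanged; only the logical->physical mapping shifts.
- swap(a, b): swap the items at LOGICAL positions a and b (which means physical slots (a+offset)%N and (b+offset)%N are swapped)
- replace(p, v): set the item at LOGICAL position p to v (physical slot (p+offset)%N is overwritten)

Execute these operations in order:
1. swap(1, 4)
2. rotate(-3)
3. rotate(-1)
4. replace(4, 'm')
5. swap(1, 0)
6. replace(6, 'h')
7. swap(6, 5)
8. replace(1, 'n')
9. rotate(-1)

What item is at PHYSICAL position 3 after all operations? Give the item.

Answer: D

Derivation:
After op 1 (swap(1, 4)): offset=0, physical=[A,E,C,D,B,F,G,H], logical=[A,E,C,D,B,F,G,H]
After op 2 (rotate(-3)): offset=5, physical=[A,E,C,D,B,F,G,H], logical=[F,G,H,A,E,C,D,B]
After op 3 (rotate(-1)): offset=4, physical=[A,E,C,D,B,F,G,H], logical=[B,F,G,H,A,E,C,D]
After op 4 (replace(4, 'm')): offset=4, physical=[m,E,C,D,B,F,G,H], logical=[B,F,G,H,m,E,C,D]
After op 5 (swap(1, 0)): offset=4, physical=[m,E,C,D,F,B,G,H], logical=[F,B,G,H,m,E,C,D]
After op 6 (replace(6, 'h')): offset=4, physical=[m,E,h,D,F,B,G,H], logical=[F,B,G,H,m,E,h,D]
After op 7 (swap(6, 5)): offset=4, physical=[m,h,E,D,F,B,G,H], logical=[F,B,G,H,m,h,E,D]
After op 8 (replace(1, 'n')): offset=4, physical=[m,h,E,D,F,n,G,H], logical=[F,n,G,H,m,h,E,D]
After op 9 (rotate(-1)): offset=3, physical=[m,h,E,D,F,n,G,H], logical=[D,F,n,G,H,m,h,E]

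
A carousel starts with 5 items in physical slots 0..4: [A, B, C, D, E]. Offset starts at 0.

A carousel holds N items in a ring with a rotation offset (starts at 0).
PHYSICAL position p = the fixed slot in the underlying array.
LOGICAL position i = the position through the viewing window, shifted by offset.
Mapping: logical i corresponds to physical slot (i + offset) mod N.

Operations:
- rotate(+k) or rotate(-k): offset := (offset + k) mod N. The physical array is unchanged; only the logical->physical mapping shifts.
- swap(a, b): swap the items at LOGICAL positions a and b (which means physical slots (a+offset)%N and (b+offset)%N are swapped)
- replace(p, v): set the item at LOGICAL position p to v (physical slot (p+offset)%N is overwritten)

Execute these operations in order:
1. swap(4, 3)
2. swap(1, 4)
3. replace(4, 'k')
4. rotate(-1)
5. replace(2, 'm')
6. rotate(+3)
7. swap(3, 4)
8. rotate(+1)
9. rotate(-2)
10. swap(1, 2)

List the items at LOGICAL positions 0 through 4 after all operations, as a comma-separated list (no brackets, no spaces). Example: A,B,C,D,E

Answer: A,E,C,k,m

Derivation:
After op 1 (swap(4, 3)): offset=0, physical=[A,B,C,E,D], logical=[A,B,C,E,D]
After op 2 (swap(1, 4)): offset=0, physical=[A,D,C,E,B], logical=[A,D,C,E,B]
After op 3 (replace(4, 'k')): offset=0, physical=[A,D,C,E,k], logical=[A,D,C,E,k]
After op 4 (rotate(-1)): offset=4, physical=[A,D,C,E,k], logical=[k,A,D,C,E]
After op 5 (replace(2, 'm')): offset=4, physical=[A,m,C,E,k], logical=[k,A,m,C,E]
After op 6 (rotate(+3)): offset=2, physical=[A,m,C,E,k], logical=[C,E,k,A,m]
After op 7 (swap(3, 4)): offset=2, physical=[m,A,C,E,k], logical=[C,E,k,m,A]
After op 8 (rotate(+1)): offset=3, physical=[m,A,C,E,k], logical=[E,k,m,A,C]
After op 9 (rotate(-2)): offset=1, physical=[m,A,C,E,k], logical=[A,C,E,k,m]
After op 10 (swap(1, 2)): offset=1, physical=[m,A,E,C,k], logical=[A,E,C,k,m]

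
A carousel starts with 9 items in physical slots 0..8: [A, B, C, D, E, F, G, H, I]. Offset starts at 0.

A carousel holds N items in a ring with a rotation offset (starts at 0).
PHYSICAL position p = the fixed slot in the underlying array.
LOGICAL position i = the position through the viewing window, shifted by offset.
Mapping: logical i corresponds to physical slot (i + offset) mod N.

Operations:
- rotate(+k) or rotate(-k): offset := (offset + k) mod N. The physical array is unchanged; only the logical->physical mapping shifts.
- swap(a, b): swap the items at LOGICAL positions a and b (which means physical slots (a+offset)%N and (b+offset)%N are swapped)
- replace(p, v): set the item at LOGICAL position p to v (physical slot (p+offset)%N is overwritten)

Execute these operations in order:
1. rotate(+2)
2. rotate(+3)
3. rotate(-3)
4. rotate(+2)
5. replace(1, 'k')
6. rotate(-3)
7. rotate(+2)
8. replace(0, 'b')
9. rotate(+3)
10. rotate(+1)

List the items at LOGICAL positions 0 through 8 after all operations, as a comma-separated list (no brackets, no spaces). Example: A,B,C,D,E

After op 1 (rotate(+2)): offset=2, physical=[A,B,C,D,E,F,G,H,I], logical=[C,D,E,F,G,H,I,A,B]
After op 2 (rotate(+3)): offset=5, physical=[A,B,C,D,E,F,G,H,I], logical=[F,G,H,I,A,B,C,D,E]
After op 3 (rotate(-3)): offset=2, physical=[A,B,C,D,E,F,G,H,I], logical=[C,D,E,F,G,H,I,A,B]
After op 4 (rotate(+2)): offset=4, physical=[A,B,C,D,E,F,G,H,I], logical=[E,F,G,H,I,A,B,C,D]
After op 5 (replace(1, 'k')): offset=4, physical=[A,B,C,D,E,k,G,H,I], logical=[E,k,G,H,I,A,B,C,D]
After op 6 (rotate(-3)): offset=1, physical=[A,B,C,D,E,k,G,H,I], logical=[B,C,D,E,k,G,H,I,A]
After op 7 (rotate(+2)): offset=3, physical=[A,B,C,D,E,k,G,H,I], logical=[D,E,k,G,H,I,A,B,C]
After op 8 (replace(0, 'b')): offset=3, physical=[A,B,C,b,E,k,G,H,I], logical=[b,E,k,G,H,I,A,B,C]
After op 9 (rotate(+3)): offset=6, physical=[A,B,C,b,E,k,G,H,I], logical=[G,H,I,A,B,C,b,E,k]
After op 10 (rotate(+1)): offset=7, physical=[A,B,C,b,E,k,G,H,I], logical=[H,I,A,B,C,b,E,k,G]

Answer: H,I,A,B,C,b,E,k,G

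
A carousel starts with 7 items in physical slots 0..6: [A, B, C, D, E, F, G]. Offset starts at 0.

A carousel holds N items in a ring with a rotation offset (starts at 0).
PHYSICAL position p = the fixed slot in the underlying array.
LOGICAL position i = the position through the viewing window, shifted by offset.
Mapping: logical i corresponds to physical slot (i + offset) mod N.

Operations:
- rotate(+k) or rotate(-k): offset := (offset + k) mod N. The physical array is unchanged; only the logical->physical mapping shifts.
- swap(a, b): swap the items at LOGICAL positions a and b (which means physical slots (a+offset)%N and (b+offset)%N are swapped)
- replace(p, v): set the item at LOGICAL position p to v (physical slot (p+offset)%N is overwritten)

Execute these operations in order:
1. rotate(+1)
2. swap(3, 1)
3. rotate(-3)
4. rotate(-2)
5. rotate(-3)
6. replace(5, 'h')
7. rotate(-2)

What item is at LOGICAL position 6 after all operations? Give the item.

After op 1 (rotate(+1)): offset=1, physical=[A,B,C,D,E,F,G], logical=[B,C,D,E,F,G,A]
After op 2 (swap(3, 1)): offset=1, physical=[A,B,E,D,C,F,G], logical=[B,E,D,C,F,G,A]
After op 3 (rotate(-3)): offset=5, physical=[A,B,E,D,C,F,G], logical=[F,G,A,B,E,D,C]
After op 4 (rotate(-2)): offset=3, physical=[A,B,E,D,C,F,G], logical=[D,C,F,G,A,B,E]
After op 5 (rotate(-3)): offset=0, physical=[A,B,E,D,C,F,G], logical=[A,B,E,D,C,F,G]
After op 6 (replace(5, 'h')): offset=0, physical=[A,B,E,D,C,h,G], logical=[A,B,E,D,C,h,G]
After op 7 (rotate(-2)): offset=5, physical=[A,B,E,D,C,h,G], logical=[h,G,A,B,E,D,C]

Answer: C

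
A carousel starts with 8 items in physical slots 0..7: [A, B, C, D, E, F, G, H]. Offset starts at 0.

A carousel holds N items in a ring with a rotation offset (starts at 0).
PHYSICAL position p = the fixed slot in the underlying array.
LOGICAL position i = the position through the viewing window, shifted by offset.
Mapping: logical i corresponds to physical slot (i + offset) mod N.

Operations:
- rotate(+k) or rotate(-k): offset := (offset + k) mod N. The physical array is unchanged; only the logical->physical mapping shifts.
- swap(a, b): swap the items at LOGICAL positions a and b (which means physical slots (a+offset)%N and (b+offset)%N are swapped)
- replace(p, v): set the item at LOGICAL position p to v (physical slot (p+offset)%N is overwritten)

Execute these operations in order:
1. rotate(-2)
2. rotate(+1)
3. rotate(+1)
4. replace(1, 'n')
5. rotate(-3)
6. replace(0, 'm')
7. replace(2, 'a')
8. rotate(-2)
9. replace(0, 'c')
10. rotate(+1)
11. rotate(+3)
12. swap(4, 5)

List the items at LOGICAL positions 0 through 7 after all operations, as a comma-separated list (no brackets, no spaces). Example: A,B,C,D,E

After op 1 (rotate(-2)): offset=6, physical=[A,B,C,D,E,F,G,H], logical=[G,H,A,B,C,D,E,F]
After op 2 (rotate(+1)): offset=7, physical=[A,B,C,D,E,F,G,H], logical=[H,A,B,C,D,E,F,G]
After op 3 (rotate(+1)): offset=0, physical=[A,B,C,D,E,F,G,H], logical=[A,B,C,D,E,F,G,H]
After op 4 (replace(1, 'n')): offset=0, physical=[A,n,C,D,E,F,G,H], logical=[A,n,C,D,E,F,G,H]
After op 5 (rotate(-3)): offset=5, physical=[A,n,C,D,E,F,G,H], logical=[F,G,H,A,n,C,D,E]
After op 6 (replace(0, 'm')): offset=5, physical=[A,n,C,D,E,m,G,H], logical=[m,G,H,A,n,C,D,E]
After op 7 (replace(2, 'a')): offset=5, physical=[A,n,C,D,E,m,G,a], logical=[m,G,a,A,n,C,D,E]
After op 8 (rotate(-2)): offset=3, physical=[A,n,C,D,E,m,G,a], logical=[D,E,m,G,a,A,n,C]
After op 9 (replace(0, 'c')): offset=3, physical=[A,n,C,c,E,m,G,a], logical=[c,E,m,G,a,A,n,C]
After op 10 (rotate(+1)): offset=4, physical=[A,n,C,c,E,m,G,a], logical=[E,m,G,a,A,n,C,c]
After op 11 (rotate(+3)): offset=7, physical=[A,n,C,c,E,m,G,a], logical=[a,A,n,C,c,E,m,G]
After op 12 (swap(4, 5)): offset=7, physical=[A,n,C,E,c,m,G,a], logical=[a,A,n,C,E,c,m,G]

Answer: a,A,n,C,E,c,m,G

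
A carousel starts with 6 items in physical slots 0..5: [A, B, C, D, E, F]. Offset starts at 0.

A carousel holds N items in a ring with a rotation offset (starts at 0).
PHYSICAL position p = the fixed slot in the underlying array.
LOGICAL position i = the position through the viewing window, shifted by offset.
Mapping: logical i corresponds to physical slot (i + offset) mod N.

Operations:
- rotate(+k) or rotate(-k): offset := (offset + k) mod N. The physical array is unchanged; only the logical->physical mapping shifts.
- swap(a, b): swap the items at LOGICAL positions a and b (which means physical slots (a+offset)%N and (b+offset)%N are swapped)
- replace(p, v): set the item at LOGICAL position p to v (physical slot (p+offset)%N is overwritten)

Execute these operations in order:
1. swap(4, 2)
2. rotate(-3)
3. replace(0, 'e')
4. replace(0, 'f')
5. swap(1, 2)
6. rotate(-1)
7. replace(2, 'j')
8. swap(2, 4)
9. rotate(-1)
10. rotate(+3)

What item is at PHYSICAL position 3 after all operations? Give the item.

After op 1 (swap(4, 2)): offset=0, physical=[A,B,E,D,C,F], logical=[A,B,E,D,C,F]
After op 2 (rotate(-3)): offset=3, physical=[A,B,E,D,C,F], logical=[D,C,F,A,B,E]
After op 3 (replace(0, 'e')): offset=3, physical=[A,B,E,e,C,F], logical=[e,C,F,A,B,E]
After op 4 (replace(0, 'f')): offset=3, physical=[A,B,E,f,C,F], logical=[f,C,F,A,B,E]
After op 5 (swap(1, 2)): offset=3, physical=[A,B,E,f,F,C], logical=[f,F,C,A,B,E]
After op 6 (rotate(-1)): offset=2, physical=[A,B,E,f,F,C], logical=[E,f,F,C,A,B]
After op 7 (replace(2, 'j')): offset=2, physical=[A,B,E,f,j,C], logical=[E,f,j,C,A,B]
After op 8 (swap(2, 4)): offset=2, physical=[j,B,E,f,A,C], logical=[E,f,A,C,j,B]
After op 9 (rotate(-1)): offset=1, physical=[j,B,E,f,A,C], logical=[B,E,f,A,C,j]
After op 10 (rotate(+3)): offset=4, physical=[j,B,E,f,A,C], logical=[A,C,j,B,E,f]

Answer: f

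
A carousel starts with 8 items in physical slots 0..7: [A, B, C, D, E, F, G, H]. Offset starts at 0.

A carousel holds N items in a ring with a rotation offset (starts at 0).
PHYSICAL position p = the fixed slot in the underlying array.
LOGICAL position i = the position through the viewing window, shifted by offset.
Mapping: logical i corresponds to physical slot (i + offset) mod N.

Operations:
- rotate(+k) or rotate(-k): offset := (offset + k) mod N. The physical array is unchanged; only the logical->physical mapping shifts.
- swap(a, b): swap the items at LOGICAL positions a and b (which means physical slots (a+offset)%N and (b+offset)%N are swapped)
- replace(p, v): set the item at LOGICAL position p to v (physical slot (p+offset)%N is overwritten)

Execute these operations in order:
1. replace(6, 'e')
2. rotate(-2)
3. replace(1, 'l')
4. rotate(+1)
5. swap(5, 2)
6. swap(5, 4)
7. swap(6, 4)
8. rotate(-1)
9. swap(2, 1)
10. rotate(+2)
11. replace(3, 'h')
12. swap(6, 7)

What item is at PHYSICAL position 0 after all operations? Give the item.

After op 1 (replace(6, 'e')): offset=0, physical=[A,B,C,D,E,F,e,H], logical=[A,B,C,D,E,F,e,H]
After op 2 (rotate(-2)): offset=6, physical=[A,B,C,D,E,F,e,H], logical=[e,H,A,B,C,D,E,F]
After op 3 (replace(1, 'l')): offset=6, physical=[A,B,C,D,E,F,e,l], logical=[e,l,A,B,C,D,E,F]
After op 4 (rotate(+1)): offset=7, physical=[A,B,C,D,E,F,e,l], logical=[l,A,B,C,D,E,F,e]
After op 5 (swap(5, 2)): offset=7, physical=[A,E,C,D,B,F,e,l], logical=[l,A,E,C,D,B,F,e]
After op 6 (swap(5, 4)): offset=7, physical=[A,E,C,B,D,F,e,l], logical=[l,A,E,C,B,D,F,e]
After op 7 (swap(6, 4)): offset=7, physical=[A,E,C,F,D,B,e,l], logical=[l,A,E,C,F,D,B,e]
After op 8 (rotate(-1)): offset=6, physical=[A,E,C,F,D,B,e,l], logical=[e,l,A,E,C,F,D,B]
After op 9 (swap(2, 1)): offset=6, physical=[l,E,C,F,D,B,e,A], logical=[e,A,l,E,C,F,D,B]
After op 10 (rotate(+2)): offset=0, physical=[l,E,C,F,D,B,e,A], logical=[l,E,C,F,D,B,e,A]
After op 11 (replace(3, 'h')): offset=0, physical=[l,E,C,h,D,B,e,A], logical=[l,E,C,h,D,B,e,A]
After op 12 (swap(6, 7)): offset=0, physical=[l,E,C,h,D,B,A,e], logical=[l,E,C,h,D,B,A,e]

Answer: l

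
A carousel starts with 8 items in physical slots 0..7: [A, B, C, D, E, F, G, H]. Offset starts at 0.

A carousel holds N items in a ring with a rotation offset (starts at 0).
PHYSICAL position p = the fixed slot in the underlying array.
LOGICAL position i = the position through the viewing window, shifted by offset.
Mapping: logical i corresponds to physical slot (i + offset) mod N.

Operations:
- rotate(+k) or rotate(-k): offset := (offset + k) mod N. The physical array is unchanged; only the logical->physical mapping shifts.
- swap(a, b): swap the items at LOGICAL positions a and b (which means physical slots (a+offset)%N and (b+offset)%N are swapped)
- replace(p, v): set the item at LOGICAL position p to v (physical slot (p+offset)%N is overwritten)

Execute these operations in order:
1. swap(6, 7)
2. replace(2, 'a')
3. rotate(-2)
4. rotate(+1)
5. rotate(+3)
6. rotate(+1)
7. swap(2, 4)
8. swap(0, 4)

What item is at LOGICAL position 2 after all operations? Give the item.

Answer: G

Derivation:
After op 1 (swap(6, 7)): offset=0, physical=[A,B,C,D,E,F,H,G], logical=[A,B,C,D,E,F,H,G]
After op 2 (replace(2, 'a')): offset=0, physical=[A,B,a,D,E,F,H,G], logical=[A,B,a,D,E,F,H,G]
After op 3 (rotate(-2)): offset=6, physical=[A,B,a,D,E,F,H,G], logical=[H,G,A,B,a,D,E,F]
After op 4 (rotate(+1)): offset=7, physical=[A,B,a,D,E,F,H,G], logical=[G,A,B,a,D,E,F,H]
After op 5 (rotate(+3)): offset=2, physical=[A,B,a,D,E,F,H,G], logical=[a,D,E,F,H,G,A,B]
After op 6 (rotate(+1)): offset=3, physical=[A,B,a,D,E,F,H,G], logical=[D,E,F,H,G,A,B,a]
After op 7 (swap(2, 4)): offset=3, physical=[A,B,a,D,E,G,H,F], logical=[D,E,G,H,F,A,B,a]
After op 8 (swap(0, 4)): offset=3, physical=[A,B,a,F,E,G,H,D], logical=[F,E,G,H,D,A,B,a]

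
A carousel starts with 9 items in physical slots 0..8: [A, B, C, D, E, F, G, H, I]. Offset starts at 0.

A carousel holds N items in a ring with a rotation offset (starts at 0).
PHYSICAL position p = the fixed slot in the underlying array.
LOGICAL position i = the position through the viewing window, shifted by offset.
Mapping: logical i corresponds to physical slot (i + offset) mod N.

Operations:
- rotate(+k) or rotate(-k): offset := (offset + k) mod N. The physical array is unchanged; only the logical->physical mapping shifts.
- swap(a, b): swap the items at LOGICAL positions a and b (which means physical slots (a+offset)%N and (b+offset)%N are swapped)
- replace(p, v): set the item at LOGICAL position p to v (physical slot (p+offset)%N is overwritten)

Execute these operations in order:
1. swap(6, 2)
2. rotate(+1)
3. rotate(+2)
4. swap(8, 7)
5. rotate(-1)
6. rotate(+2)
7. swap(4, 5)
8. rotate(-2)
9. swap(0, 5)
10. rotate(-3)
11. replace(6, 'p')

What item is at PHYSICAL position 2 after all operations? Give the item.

Answer: H

Derivation:
After op 1 (swap(6, 2)): offset=0, physical=[A,B,G,D,E,F,C,H,I], logical=[A,B,G,D,E,F,C,H,I]
After op 2 (rotate(+1)): offset=1, physical=[A,B,G,D,E,F,C,H,I], logical=[B,G,D,E,F,C,H,I,A]
After op 3 (rotate(+2)): offset=3, physical=[A,B,G,D,E,F,C,H,I], logical=[D,E,F,C,H,I,A,B,G]
After op 4 (swap(8, 7)): offset=3, physical=[A,G,B,D,E,F,C,H,I], logical=[D,E,F,C,H,I,A,G,B]
After op 5 (rotate(-1)): offset=2, physical=[A,G,B,D,E,F,C,H,I], logical=[B,D,E,F,C,H,I,A,G]
After op 6 (rotate(+2)): offset=4, physical=[A,G,B,D,E,F,C,H,I], logical=[E,F,C,H,I,A,G,B,D]
After op 7 (swap(4, 5)): offset=4, physical=[I,G,B,D,E,F,C,H,A], logical=[E,F,C,H,A,I,G,B,D]
After op 8 (rotate(-2)): offset=2, physical=[I,G,B,D,E,F,C,H,A], logical=[B,D,E,F,C,H,A,I,G]
After op 9 (swap(0, 5)): offset=2, physical=[I,G,H,D,E,F,C,B,A], logical=[H,D,E,F,C,B,A,I,G]
After op 10 (rotate(-3)): offset=8, physical=[I,G,H,D,E,F,C,B,A], logical=[A,I,G,H,D,E,F,C,B]
After op 11 (replace(6, 'p')): offset=8, physical=[I,G,H,D,E,p,C,B,A], logical=[A,I,G,H,D,E,p,C,B]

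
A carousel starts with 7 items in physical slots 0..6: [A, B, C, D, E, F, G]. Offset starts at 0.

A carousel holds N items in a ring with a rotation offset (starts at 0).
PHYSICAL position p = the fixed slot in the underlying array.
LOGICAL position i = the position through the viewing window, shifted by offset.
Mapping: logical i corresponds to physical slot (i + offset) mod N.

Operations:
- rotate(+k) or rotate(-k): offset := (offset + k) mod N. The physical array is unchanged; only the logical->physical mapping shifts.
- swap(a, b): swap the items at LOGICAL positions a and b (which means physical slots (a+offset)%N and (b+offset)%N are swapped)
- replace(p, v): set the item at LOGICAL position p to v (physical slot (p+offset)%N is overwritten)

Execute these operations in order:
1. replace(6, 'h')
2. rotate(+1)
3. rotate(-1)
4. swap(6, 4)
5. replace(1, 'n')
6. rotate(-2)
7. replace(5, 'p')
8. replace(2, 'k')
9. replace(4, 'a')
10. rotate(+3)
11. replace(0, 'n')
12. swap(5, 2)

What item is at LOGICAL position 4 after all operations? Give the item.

Answer: F

Derivation:
After op 1 (replace(6, 'h')): offset=0, physical=[A,B,C,D,E,F,h], logical=[A,B,C,D,E,F,h]
After op 2 (rotate(+1)): offset=1, physical=[A,B,C,D,E,F,h], logical=[B,C,D,E,F,h,A]
After op 3 (rotate(-1)): offset=0, physical=[A,B,C,D,E,F,h], logical=[A,B,C,D,E,F,h]
After op 4 (swap(6, 4)): offset=0, physical=[A,B,C,D,h,F,E], logical=[A,B,C,D,h,F,E]
After op 5 (replace(1, 'n')): offset=0, physical=[A,n,C,D,h,F,E], logical=[A,n,C,D,h,F,E]
After op 6 (rotate(-2)): offset=5, physical=[A,n,C,D,h,F,E], logical=[F,E,A,n,C,D,h]
After op 7 (replace(5, 'p')): offset=5, physical=[A,n,C,p,h,F,E], logical=[F,E,A,n,C,p,h]
After op 8 (replace(2, 'k')): offset=5, physical=[k,n,C,p,h,F,E], logical=[F,E,k,n,C,p,h]
After op 9 (replace(4, 'a')): offset=5, physical=[k,n,a,p,h,F,E], logical=[F,E,k,n,a,p,h]
After op 10 (rotate(+3)): offset=1, physical=[k,n,a,p,h,F,E], logical=[n,a,p,h,F,E,k]
After op 11 (replace(0, 'n')): offset=1, physical=[k,n,a,p,h,F,E], logical=[n,a,p,h,F,E,k]
After op 12 (swap(5, 2)): offset=1, physical=[k,n,a,E,h,F,p], logical=[n,a,E,h,F,p,k]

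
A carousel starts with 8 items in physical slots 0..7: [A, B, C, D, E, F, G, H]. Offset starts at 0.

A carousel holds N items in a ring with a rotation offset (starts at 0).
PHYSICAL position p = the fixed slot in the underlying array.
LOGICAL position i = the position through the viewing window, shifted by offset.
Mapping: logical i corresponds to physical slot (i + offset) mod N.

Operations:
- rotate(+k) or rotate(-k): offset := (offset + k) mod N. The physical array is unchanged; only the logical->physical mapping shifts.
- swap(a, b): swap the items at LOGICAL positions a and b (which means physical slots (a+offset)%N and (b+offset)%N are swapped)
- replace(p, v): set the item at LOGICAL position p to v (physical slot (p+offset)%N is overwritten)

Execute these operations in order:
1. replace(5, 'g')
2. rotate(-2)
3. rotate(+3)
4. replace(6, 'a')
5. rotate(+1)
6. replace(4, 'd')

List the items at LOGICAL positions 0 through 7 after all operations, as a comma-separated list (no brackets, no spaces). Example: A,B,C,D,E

Answer: C,D,E,g,d,a,A,B

Derivation:
After op 1 (replace(5, 'g')): offset=0, physical=[A,B,C,D,E,g,G,H], logical=[A,B,C,D,E,g,G,H]
After op 2 (rotate(-2)): offset=6, physical=[A,B,C,D,E,g,G,H], logical=[G,H,A,B,C,D,E,g]
After op 3 (rotate(+3)): offset=1, physical=[A,B,C,D,E,g,G,H], logical=[B,C,D,E,g,G,H,A]
After op 4 (replace(6, 'a')): offset=1, physical=[A,B,C,D,E,g,G,a], logical=[B,C,D,E,g,G,a,A]
After op 5 (rotate(+1)): offset=2, physical=[A,B,C,D,E,g,G,a], logical=[C,D,E,g,G,a,A,B]
After op 6 (replace(4, 'd')): offset=2, physical=[A,B,C,D,E,g,d,a], logical=[C,D,E,g,d,a,A,B]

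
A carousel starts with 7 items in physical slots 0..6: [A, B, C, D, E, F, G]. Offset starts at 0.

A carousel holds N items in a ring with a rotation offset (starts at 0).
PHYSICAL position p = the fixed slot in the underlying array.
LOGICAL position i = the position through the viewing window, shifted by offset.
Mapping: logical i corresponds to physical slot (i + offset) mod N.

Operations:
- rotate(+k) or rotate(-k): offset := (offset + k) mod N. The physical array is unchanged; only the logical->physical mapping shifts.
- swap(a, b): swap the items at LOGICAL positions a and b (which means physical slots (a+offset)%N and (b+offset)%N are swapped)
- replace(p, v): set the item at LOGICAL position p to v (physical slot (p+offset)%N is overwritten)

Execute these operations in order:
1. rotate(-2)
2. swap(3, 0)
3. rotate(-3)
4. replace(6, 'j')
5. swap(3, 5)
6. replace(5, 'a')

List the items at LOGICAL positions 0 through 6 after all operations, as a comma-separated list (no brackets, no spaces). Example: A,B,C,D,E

Answer: C,D,E,A,G,a,j

Derivation:
After op 1 (rotate(-2)): offset=5, physical=[A,B,C,D,E,F,G], logical=[F,G,A,B,C,D,E]
After op 2 (swap(3, 0)): offset=5, physical=[A,F,C,D,E,B,G], logical=[B,G,A,F,C,D,E]
After op 3 (rotate(-3)): offset=2, physical=[A,F,C,D,E,B,G], logical=[C,D,E,B,G,A,F]
After op 4 (replace(6, 'j')): offset=2, physical=[A,j,C,D,E,B,G], logical=[C,D,E,B,G,A,j]
After op 5 (swap(3, 5)): offset=2, physical=[B,j,C,D,E,A,G], logical=[C,D,E,A,G,B,j]
After op 6 (replace(5, 'a')): offset=2, physical=[a,j,C,D,E,A,G], logical=[C,D,E,A,G,a,j]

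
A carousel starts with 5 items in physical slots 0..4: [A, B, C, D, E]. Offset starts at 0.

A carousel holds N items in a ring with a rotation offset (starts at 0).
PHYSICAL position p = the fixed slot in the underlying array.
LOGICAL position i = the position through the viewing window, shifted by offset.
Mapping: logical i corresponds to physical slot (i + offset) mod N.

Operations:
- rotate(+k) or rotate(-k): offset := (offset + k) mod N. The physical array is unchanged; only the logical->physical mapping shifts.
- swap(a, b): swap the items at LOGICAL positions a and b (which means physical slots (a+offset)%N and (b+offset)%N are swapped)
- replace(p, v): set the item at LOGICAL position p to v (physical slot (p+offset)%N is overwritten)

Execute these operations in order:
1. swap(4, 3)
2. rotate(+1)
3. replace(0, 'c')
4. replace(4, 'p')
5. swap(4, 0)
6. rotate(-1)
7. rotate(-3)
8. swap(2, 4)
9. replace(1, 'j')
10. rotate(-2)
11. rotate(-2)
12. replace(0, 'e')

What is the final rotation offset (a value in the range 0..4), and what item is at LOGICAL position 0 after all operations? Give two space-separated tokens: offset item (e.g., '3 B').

After op 1 (swap(4, 3)): offset=0, physical=[A,B,C,E,D], logical=[A,B,C,E,D]
After op 2 (rotate(+1)): offset=1, physical=[A,B,C,E,D], logical=[B,C,E,D,A]
After op 3 (replace(0, 'c')): offset=1, physical=[A,c,C,E,D], logical=[c,C,E,D,A]
After op 4 (replace(4, 'p')): offset=1, physical=[p,c,C,E,D], logical=[c,C,E,D,p]
After op 5 (swap(4, 0)): offset=1, physical=[c,p,C,E,D], logical=[p,C,E,D,c]
After op 6 (rotate(-1)): offset=0, physical=[c,p,C,E,D], logical=[c,p,C,E,D]
After op 7 (rotate(-3)): offset=2, physical=[c,p,C,E,D], logical=[C,E,D,c,p]
After op 8 (swap(2, 4)): offset=2, physical=[c,D,C,E,p], logical=[C,E,p,c,D]
After op 9 (replace(1, 'j')): offset=2, physical=[c,D,C,j,p], logical=[C,j,p,c,D]
After op 10 (rotate(-2)): offset=0, physical=[c,D,C,j,p], logical=[c,D,C,j,p]
After op 11 (rotate(-2)): offset=3, physical=[c,D,C,j,p], logical=[j,p,c,D,C]
After op 12 (replace(0, 'e')): offset=3, physical=[c,D,C,e,p], logical=[e,p,c,D,C]

Answer: 3 e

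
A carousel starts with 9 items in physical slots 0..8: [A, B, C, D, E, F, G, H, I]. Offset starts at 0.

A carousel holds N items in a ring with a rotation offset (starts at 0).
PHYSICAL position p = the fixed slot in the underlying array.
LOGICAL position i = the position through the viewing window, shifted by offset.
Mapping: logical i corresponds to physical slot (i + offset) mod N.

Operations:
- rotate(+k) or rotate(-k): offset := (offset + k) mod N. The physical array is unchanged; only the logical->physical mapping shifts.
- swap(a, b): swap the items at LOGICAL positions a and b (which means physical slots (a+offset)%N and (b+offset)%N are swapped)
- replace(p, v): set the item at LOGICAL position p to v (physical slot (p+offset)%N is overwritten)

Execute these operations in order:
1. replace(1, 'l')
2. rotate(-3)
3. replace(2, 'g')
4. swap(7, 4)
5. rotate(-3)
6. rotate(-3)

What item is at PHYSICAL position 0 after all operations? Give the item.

Answer: A

Derivation:
After op 1 (replace(1, 'l')): offset=0, physical=[A,l,C,D,E,F,G,H,I], logical=[A,l,C,D,E,F,G,H,I]
After op 2 (rotate(-3)): offset=6, physical=[A,l,C,D,E,F,G,H,I], logical=[G,H,I,A,l,C,D,E,F]
After op 3 (replace(2, 'g')): offset=6, physical=[A,l,C,D,E,F,G,H,g], logical=[G,H,g,A,l,C,D,E,F]
After op 4 (swap(7, 4)): offset=6, physical=[A,E,C,D,l,F,G,H,g], logical=[G,H,g,A,E,C,D,l,F]
After op 5 (rotate(-3)): offset=3, physical=[A,E,C,D,l,F,G,H,g], logical=[D,l,F,G,H,g,A,E,C]
After op 6 (rotate(-3)): offset=0, physical=[A,E,C,D,l,F,G,H,g], logical=[A,E,C,D,l,F,G,H,g]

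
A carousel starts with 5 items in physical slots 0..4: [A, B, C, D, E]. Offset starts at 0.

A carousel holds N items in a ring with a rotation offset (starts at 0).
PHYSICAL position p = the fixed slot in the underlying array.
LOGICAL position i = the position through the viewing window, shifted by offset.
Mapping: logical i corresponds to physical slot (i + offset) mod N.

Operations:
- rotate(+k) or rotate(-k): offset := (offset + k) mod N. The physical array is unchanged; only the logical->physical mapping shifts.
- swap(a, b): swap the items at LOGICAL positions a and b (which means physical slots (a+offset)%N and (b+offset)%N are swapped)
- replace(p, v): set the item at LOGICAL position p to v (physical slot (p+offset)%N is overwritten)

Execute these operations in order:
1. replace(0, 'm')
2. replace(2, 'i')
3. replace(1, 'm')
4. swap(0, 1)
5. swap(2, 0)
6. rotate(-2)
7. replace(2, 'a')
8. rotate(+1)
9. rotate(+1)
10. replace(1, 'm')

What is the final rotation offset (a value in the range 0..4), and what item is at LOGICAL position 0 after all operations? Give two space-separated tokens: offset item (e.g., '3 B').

Answer: 0 a

Derivation:
After op 1 (replace(0, 'm')): offset=0, physical=[m,B,C,D,E], logical=[m,B,C,D,E]
After op 2 (replace(2, 'i')): offset=0, physical=[m,B,i,D,E], logical=[m,B,i,D,E]
After op 3 (replace(1, 'm')): offset=0, physical=[m,m,i,D,E], logical=[m,m,i,D,E]
After op 4 (swap(0, 1)): offset=0, physical=[m,m,i,D,E], logical=[m,m,i,D,E]
After op 5 (swap(2, 0)): offset=0, physical=[i,m,m,D,E], logical=[i,m,m,D,E]
After op 6 (rotate(-2)): offset=3, physical=[i,m,m,D,E], logical=[D,E,i,m,m]
After op 7 (replace(2, 'a')): offset=3, physical=[a,m,m,D,E], logical=[D,E,a,m,m]
After op 8 (rotate(+1)): offset=4, physical=[a,m,m,D,E], logical=[E,a,m,m,D]
After op 9 (rotate(+1)): offset=0, physical=[a,m,m,D,E], logical=[a,m,m,D,E]
After op 10 (replace(1, 'm')): offset=0, physical=[a,m,m,D,E], logical=[a,m,m,D,E]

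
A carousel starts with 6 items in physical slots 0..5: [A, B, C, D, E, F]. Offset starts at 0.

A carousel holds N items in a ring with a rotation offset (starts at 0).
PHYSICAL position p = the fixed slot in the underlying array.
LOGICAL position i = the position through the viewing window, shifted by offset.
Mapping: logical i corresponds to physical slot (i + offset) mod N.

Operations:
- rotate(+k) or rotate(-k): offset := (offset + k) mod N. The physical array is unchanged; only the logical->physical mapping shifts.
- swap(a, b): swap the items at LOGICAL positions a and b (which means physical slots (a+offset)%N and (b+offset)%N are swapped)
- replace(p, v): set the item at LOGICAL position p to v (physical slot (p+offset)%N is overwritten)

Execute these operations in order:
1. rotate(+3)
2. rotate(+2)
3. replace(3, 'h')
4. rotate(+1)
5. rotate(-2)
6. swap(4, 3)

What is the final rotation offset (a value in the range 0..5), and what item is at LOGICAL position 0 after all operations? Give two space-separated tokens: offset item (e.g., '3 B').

After op 1 (rotate(+3)): offset=3, physical=[A,B,C,D,E,F], logical=[D,E,F,A,B,C]
After op 2 (rotate(+2)): offset=5, physical=[A,B,C,D,E,F], logical=[F,A,B,C,D,E]
After op 3 (replace(3, 'h')): offset=5, physical=[A,B,h,D,E,F], logical=[F,A,B,h,D,E]
After op 4 (rotate(+1)): offset=0, physical=[A,B,h,D,E,F], logical=[A,B,h,D,E,F]
After op 5 (rotate(-2)): offset=4, physical=[A,B,h,D,E,F], logical=[E,F,A,B,h,D]
After op 6 (swap(4, 3)): offset=4, physical=[A,h,B,D,E,F], logical=[E,F,A,h,B,D]

Answer: 4 E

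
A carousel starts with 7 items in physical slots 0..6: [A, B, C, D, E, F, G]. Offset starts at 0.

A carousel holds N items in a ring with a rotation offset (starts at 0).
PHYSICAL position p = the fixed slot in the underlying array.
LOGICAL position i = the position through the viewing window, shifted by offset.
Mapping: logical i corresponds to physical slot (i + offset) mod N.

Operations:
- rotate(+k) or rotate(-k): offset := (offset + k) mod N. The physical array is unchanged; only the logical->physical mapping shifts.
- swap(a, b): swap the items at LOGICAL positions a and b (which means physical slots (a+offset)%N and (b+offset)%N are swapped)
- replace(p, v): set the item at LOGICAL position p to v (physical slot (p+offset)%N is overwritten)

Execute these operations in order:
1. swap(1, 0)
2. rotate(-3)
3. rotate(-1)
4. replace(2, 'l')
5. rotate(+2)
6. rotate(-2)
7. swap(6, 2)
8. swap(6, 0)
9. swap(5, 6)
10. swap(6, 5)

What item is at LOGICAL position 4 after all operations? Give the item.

After op 1 (swap(1, 0)): offset=0, physical=[B,A,C,D,E,F,G], logical=[B,A,C,D,E,F,G]
After op 2 (rotate(-3)): offset=4, physical=[B,A,C,D,E,F,G], logical=[E,F,G,B,A,C,D]
After op 3 (rotate(-1)): offset=3, physical=[B,A,C,D,E,F,G], logical=[D,E,F,G,B,A,C]
After op 4 (replace(2, 'l')): offset=3, physical=[B,A,C,D,E,l,G], logical=[D,E,l,G,B,A,C]
After op 5 (rotate(+2)): offset=5, physical=[B,A,C,D,E,l,G], logical=[l,G,B,A,C,D,E]
After op 6 (rotate(-2)): offset=3, physical=[B,A,C,D,E,l,G], logical=[D,E,l,G,B,A,C]
After op 7 (swap(6, 2)): offset=3, physical=[B,A,l,D,E,C,G], logical=[D,E,C,G,B,A,l]
After op 8 (swap(6, 0)): offset=3, physical=[B,A,D,l,E,C,G], logical=[l,E,C,G,B,A,D]
After op 9 (swap(5, 6)): offset=3, physical=[B,D,A,l,E,C,G], logical=[l,E,C,G,B,D,A]
After op 10 (swap(6, 5)): offset=3, physical=[B,A,D,l,E,C,G], logical=[l,E,C,G,B,A,D]

Answer: B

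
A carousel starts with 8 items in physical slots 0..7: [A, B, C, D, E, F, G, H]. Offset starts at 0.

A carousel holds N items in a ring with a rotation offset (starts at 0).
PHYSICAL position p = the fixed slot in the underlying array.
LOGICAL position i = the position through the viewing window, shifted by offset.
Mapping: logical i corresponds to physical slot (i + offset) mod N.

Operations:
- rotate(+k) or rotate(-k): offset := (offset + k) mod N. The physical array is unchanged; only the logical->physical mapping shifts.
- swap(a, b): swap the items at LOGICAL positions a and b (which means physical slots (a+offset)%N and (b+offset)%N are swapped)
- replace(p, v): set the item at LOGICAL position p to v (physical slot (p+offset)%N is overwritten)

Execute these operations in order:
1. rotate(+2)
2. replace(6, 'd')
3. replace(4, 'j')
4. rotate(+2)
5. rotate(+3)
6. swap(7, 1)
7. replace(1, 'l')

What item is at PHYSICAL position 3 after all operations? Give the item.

After op 1 (rotate(+2)): offset=2, physical=[A,B,C,D,E,F,G,H], logical=[C,D,E,F,G,H,A,B]
After op 2 (replace(6, 'd')): offset=2, physical=[d,B,C,D,E,F,G,H], logical=[C,D,E,F,G,H,d,B]
After op 3 (replace(4, 'j')): offset=2, physical=[d,B,C,D,E,F,j,H], logical=[C,D,E,F,j,H,d,B]
After op 4 (rotate(+2)): offset=4, physical=[d,B,C,D,E,F,j,H], logical=[E,F,j,H,d,B,C,D]
After op 5 (rotate(+3)): offset=7, physical=[d,B,C,D,E,F,j,H], logical=[H,d,B,C,D,E,F,j]
After op 6 (swap(7, 1)): offset=7, physical=[j,B,C,D,E,F,d,H], logical=[H,j,B,C,D,E,F,d]
After op 7 (replace(1, 'l')): offset=7, physical=[l,B,C,D,E,F,d,H], logical=[H,l,B,C,D,E,F,d]

Answer: D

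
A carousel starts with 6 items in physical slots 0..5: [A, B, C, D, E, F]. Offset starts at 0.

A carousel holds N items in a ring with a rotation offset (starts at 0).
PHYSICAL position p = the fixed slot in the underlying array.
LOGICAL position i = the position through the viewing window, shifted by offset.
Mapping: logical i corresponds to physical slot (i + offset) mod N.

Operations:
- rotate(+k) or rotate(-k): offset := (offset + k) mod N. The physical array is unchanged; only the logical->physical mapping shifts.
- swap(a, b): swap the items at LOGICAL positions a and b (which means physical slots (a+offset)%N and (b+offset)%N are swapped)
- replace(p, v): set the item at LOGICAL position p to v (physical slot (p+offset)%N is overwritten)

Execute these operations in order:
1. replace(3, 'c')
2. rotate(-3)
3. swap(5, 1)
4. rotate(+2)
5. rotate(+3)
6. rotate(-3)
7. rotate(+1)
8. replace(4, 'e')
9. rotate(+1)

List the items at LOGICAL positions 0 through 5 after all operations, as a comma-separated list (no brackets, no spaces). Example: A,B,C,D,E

After op 1 (replace(3, 'c')): offset=0, physical=[A,B,C,c,E,F], logical=[A,B,C,c,E,F]
After op 2 (rotate(-3)): offset=3, physical=[A,B,C,c,E,F], logical=[c,E,F,A,B,C]
After op 3 (swap(5, 1)): offset=3, physical=[A,B,E,c,C,F], logical=[c,C,F,A,B,E]
After op 4 (rotate(+2)): offset=5, physical=[A,B,E,c,C,F], logical=[F,A,B,E,c,C]
After op 5 (rotate(+3)): offset=2, physical=[A,B,E,c,C,F], logical=[E,c,C,F,A,B]
After op 6 (rotate(-3)): offset=5, physical=[A,B,E,c,C,F], logical=[F,A,B,E,c,C]
After op 7 (rotate(+1)): offset=0, physical=[A,B,E,c,C,F], logical=[A,B,E,c,C,F]
After op 8 (replace(4, 'e')): offset=0, physical=[A,B,E,c,e,F], logical=[A,B,E,c,e,F]
After op 9 (rotate(+1)): offset=1, physical=[A,B,E,c,e,F], logical=[B,E,c,e,F,A]

Answer: B,E,c,e,F,A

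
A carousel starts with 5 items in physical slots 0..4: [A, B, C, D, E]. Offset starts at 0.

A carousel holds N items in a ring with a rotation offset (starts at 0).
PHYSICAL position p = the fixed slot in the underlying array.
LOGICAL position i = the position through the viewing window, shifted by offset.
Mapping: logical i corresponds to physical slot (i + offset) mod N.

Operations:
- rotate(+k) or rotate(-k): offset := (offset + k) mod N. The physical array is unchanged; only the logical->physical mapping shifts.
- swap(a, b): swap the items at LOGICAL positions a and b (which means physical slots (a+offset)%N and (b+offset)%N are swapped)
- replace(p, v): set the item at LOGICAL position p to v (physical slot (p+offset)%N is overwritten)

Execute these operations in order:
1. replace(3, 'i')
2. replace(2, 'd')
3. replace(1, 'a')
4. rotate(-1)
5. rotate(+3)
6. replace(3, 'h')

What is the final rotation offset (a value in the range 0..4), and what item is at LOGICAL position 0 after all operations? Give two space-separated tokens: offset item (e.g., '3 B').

After op 1 (replace(3, 'i')): offset=0, physical=[A,B,C,i,E], logical=[A,B,C,i,E]
After op 2 (replace(2, 'd')): offset=0, physical=[A,B,d,i,E], logical=[A,B,d,i,E]
After op 3 (replace(1, 'a')): offset=0, physical=[A,a,d,i,E], logical=[A,a,d,i,E]
After op 4 (rotate(-1)): offset=4, physical=[A,a,d,i,E], logical=[E,A,a,d,i]
After op 5 (rotate(+3)): offset=2, physical=[A,a,d,i,E], logical=[d,i,E,A,a]
After op 6 (replace(3, 'h')): offset=2, physical=[h,a,d,i,E], logical=[d,i,E,h,a]

Answer: 2 d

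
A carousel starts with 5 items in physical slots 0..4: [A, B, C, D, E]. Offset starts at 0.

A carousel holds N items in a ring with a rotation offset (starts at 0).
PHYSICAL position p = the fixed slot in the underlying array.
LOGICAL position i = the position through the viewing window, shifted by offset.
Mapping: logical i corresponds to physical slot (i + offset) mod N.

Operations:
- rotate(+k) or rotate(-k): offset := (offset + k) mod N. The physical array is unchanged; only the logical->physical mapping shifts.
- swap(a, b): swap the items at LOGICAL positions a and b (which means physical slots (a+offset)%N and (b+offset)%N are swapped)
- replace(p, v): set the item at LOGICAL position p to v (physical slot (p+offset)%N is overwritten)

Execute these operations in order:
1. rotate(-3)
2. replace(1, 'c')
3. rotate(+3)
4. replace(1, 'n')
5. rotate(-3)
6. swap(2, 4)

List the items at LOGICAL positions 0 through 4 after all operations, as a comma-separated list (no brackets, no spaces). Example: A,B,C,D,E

Answer: C,c,n,A,E

Derivation:
After op 1 (rotate(-3)): offset=2, physical=[A,B,C,D,E], logical=[C,D,E,A,B]
After op 2 (replace(1, 'c')): offset=2, physical=[A,B,C,c,E], logical=[C,c,E,A,B]
After op 3 (rotate(+3)): offset=0, physical=[A,B,C,c,E], logical=[A,B,C,c,E]
After op 4 (replace(1, 'n')): offset=0, physical=[A,n,C,c,E], logical=[A,n,C,c,E]
After op 5 (rotate(-3)): offset=2, physical=[A,n,C,c,E], logical=[C,c,E,A,n]
After op 6 (swap(2, 4)): offset=2, physical=[A,E,C,c,n], logical=[C,c,n,A,E]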